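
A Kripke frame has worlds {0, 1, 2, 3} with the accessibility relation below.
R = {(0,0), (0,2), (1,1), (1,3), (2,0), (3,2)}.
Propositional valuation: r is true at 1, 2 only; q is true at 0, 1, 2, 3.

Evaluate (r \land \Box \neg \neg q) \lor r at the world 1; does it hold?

At 1: r \land \Box \neg \neg q is true, r is true, so (r \land \Box \neg \neg q) \lor r is true.
  At 1: r is true, \Box \neg \neg q is true, so r \land \Box \neg \neg q is true.
    At 1: \Box \neg \neg q requires \neg \neg q at every successor {1, 3}.
      At 1: \neg \neg q is true.
      At 3: \neg \neg q is true.
    So \Box \neg \neg q is true at 1.

Yes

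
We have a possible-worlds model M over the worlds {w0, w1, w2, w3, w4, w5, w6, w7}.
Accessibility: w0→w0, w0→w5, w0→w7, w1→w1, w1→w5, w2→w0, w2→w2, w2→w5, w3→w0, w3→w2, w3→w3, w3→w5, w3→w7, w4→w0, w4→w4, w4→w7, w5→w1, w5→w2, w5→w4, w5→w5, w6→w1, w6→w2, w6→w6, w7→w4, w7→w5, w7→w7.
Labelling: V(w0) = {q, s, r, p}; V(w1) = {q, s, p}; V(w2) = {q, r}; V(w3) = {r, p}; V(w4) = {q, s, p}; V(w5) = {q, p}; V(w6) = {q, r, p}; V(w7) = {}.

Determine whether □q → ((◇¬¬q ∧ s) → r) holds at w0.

Yes

Recall that □ψ holds at a world iff ψ holds at every accessible world, and ◇ψ holds iff ψ holds at some accessible world.
At w0: □q is false, (◇¬¬q ∧ s) → r is true, so □q → ((◇¬¬q ∧ s) → r) is true.
  At w0: □q requires q at every successor {w0, w5, w7}.
    q fails at w7, so □q is false at w0.
  At w0: ◇¬¬q ∧ s is true, r is true, so (◇¬¬q ∧ s) → r is true.
    At w0: ◇¬¬q is true, s is true, so ◇¬¬q ∧ s is true.
      At w0: ◇¬¬q requires ¬¬q at some successor in {w0, w5, w7}.
        ¬¬q holds at w0, so ◇¬¬q is true at w0.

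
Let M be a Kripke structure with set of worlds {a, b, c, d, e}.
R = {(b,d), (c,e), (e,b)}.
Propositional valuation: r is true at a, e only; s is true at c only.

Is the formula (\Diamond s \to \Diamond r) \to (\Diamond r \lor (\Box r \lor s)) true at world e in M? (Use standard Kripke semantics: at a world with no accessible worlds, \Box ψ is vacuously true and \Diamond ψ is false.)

No

At e: \Diamond s \to \Diamond r is true, \Diamond r \lor (\Box r \lor s) is false, so (\Diamond s \to \Diamond r) \to (\Diamond r \lor (\Box r \lor s)) is false.
  At e: \Diamond s is false, \Diamond r is false, so \Diamond s \to \Diamond r is true.
    At e: \Diamond s requires s at some successor in {b}.
      At b: s is false.
    So \Diamond s is false at e.
    At e: \Diamond r requires r at some successor in {b}.
      At b: r is false.
    So \Diamond r is false at e.
  At e: \Diamond r is false, \Box r \lor s is false, so \Diamond r \lor (\Box r \lor s) is false.
    At e: \Diamond r requires r at some successor in {b}.
      At b: r is false.
    So \Diamond r is false at e.
    At e: \Box r is false, s is false, so \Box r \lor s is false.
      At e: \Box r requires r at every successor {b}.
        r fails at b, so \Box r is false at e.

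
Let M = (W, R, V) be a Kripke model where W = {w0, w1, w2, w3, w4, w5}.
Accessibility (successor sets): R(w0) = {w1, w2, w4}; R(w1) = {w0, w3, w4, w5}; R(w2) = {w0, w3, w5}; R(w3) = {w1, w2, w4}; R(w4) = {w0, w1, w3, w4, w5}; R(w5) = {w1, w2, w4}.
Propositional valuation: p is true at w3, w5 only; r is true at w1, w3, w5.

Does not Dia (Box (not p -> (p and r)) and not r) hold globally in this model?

Yes

Recall that Box ψ holds at a world iff ψ holds at every accessible world, and Dia ψ holds iff ψ holds at some accessible world.
Let φ = not Dia (Box (not p -> (p and r)) and not r). Evaluate φ at each world:
  w0 (successors {w1, w2, w4}): φ is true.
  w1 (successors {w0, w3, w4, w5}): φ is true.
  w2 (successors {w0, w3, w5}): φ is true.
  w3 (successors {w1, w2, w4}): φ is true.
  w4 (successors {w0, w1, w3, w4, w5}): φ is true.
  w5 (successors {w1, w2, w4}): φ is true.
For instance, at w0:
  At w0: Dia (Box (not p -> (p and r)) and not r) is false, so not Dia (Box (not p -> (p and r)) and not r) is true.
    At w0: Dia (Box (not p -> (p and r)) and not r) requires Box (not p -> (p and r)) and not r at some successor in {w1, w2, w4}.
      At w1: Box (not p -> (p and r)) and not r is false.
      At w2: Box (not p -> (p and r)) and not r is false.
      At w4: Box (not p -> (p and r)) and not r is false.
    So Dia (Box (not p -> (p and r)) and not r) is false at w0.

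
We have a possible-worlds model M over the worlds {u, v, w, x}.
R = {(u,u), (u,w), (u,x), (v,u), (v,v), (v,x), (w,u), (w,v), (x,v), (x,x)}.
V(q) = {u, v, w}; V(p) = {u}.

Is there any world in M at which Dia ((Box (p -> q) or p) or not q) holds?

Let φ = Dia ((Box (p -> q) or p) or not q). Evaluate φ at each world:
  u (successors {u, w, x}): φ is true.
  v (successors {u, v, x}): φ is true.
  w (successors {u, v}): φ is true.
  x (successors {v, x}): φ is true.
Detail at u (witness):
  At u: Dia ((Box (p -> q) or p) or not q) requires (Box (p -> q) or p) or not q at some successor in {u, w, x}.
    (Box (p -> q) or p) or not q holds at u, so Dia ((Box (p -> q) or p) or not q) is true at u.
      At u: Box (p -> q) or p is true, not q is false, so (Box (p -> q) or p) or not q is true.

Yes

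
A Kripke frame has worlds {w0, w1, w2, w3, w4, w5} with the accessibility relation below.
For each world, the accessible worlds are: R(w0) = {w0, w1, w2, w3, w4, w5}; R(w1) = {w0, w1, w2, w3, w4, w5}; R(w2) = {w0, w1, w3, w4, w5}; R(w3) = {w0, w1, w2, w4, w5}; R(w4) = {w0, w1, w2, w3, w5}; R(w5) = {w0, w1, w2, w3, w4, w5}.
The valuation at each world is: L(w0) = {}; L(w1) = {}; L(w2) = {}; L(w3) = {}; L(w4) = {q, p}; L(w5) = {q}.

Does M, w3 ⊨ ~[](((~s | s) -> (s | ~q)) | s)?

At w3: [](((~s | s) -> (s | ~q)) | s) is false, so ~[](((~s | s) -> (s | ~q)) | s) is true.
  At w3: [](((~s | s) -> (s | ~q)) | s) requires ((~s | s) -> (s | ~q)) | s at every successor {w0, w1, w2, w4, w5}.
    ((~s | s) -> (s | ~q)) | s fails at w4, so [](((~s | s) -> (s | ~q)) | s) is false at w3.

Yes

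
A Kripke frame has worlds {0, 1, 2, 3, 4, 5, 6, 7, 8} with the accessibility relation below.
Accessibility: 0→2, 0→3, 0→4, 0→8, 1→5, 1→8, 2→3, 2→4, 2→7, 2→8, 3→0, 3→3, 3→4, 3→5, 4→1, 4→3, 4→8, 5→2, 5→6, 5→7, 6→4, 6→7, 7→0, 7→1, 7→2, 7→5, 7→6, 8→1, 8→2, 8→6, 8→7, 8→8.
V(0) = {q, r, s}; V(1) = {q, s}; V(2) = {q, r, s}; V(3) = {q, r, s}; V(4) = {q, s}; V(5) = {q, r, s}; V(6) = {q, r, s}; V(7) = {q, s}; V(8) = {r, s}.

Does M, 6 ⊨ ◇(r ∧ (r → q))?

No

At 6: ◇(r ∧ (r → q)) requires r ∧ (r → q) at some successor in {4, 7}.
  At 4: r ∧ (r → q) is false.
  At 7: r ∧ (r → q) is false.
So ◇(r ∧ (r → q)) is false at 6.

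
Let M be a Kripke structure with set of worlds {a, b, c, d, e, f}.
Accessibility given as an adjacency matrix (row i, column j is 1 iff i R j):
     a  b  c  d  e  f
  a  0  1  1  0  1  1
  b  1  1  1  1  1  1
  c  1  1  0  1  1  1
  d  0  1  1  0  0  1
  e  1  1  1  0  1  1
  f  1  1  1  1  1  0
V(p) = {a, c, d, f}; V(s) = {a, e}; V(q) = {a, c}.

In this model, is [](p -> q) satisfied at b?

Recall that []ψ holds at a world iff ψ holds at every accessible world, and <>ψ holds iff ψ holds at some accessible world.
At b: [](p -> q) requires p -> q at every successor {a, b, c, d, e, f}.
  p -> q fails at d, so [](p -> q) is false at b.

No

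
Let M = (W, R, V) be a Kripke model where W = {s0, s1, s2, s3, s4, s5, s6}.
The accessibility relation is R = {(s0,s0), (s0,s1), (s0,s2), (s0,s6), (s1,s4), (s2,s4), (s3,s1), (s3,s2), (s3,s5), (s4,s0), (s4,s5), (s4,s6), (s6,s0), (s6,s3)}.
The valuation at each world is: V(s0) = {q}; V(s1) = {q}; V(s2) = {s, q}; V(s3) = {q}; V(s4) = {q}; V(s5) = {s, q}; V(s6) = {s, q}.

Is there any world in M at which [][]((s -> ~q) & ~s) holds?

Recall that []ψ holds at a world iff ψ holds at every accessible world, and <>ψ holds iff ψ holds at some accessible world.
Let φ = [][]((s -> ~q) & ~s). Evaluate φ at each world:
  s0 (successors {s0, s1, s2, s6}): φ is false.
  s1 (successors {s4}): φ is false.
  s2 (successors {s4}): φ is false.
  s3 (successors {s1, s2, s5}): φ is true.
  s4 (successors {s0, s5, s6}): φ is false.
  s5 (successors ∅): φ is true.
  s6 (successors {s0, s3}): φ is false.
Detail at s3 (witness):
  At s3: [][]((s -> ~q) & ~s) requires []((s -> ~q) & ~s) at every successor {s1, s2, s5}.
      At s1: []((s -> ~q) & ~s) requires (s -> ~q) & ~s at every successor {s4}.
        At s4: (s -> ~q) & ~s is true.
      So []((s -> ~q) & ~s) is true at s1.
      At s2: []((s -> ~q) & ~s) requires (s -> ~q) & ~s at every successor {s4}.
        At s4: (s -> ~q) & ~s is true.
      So []((s -> ~q) & ~s) is true at s2.
      At s5: no accessible worlds, so []((s -> ~q) & ~s) holds vacuously.
  So [][]((s -> ~q) & ~s) is true at s3.

Yes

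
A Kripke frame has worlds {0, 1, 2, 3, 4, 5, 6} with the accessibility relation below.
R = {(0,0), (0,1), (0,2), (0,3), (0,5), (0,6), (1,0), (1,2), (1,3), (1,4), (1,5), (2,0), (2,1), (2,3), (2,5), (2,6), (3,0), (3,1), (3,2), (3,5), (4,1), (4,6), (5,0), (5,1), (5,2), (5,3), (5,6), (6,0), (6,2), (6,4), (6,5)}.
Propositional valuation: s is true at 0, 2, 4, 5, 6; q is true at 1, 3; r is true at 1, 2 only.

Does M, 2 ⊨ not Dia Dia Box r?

Recall that Box ψ holds at a world iff ψ holds at every accessible world, and Dia ψ holds iff ψ holds at some accessible world.
At 2: Dia Dia Box r is false, so not Dia Dia Box r is true.
  At 2: Dia Dia Box r requires Dia Box r at some successor in {0, 1, 3, 5, 6}.
    At 0: Dia Box r is false.
    At 1: Dia Box r is false.
    At 3: Dia Box r is false.
    At 5: Dia Box r is false.
    At 6: Dia Box r is false.
  So Dia Dia Box r is false at 2.

Yes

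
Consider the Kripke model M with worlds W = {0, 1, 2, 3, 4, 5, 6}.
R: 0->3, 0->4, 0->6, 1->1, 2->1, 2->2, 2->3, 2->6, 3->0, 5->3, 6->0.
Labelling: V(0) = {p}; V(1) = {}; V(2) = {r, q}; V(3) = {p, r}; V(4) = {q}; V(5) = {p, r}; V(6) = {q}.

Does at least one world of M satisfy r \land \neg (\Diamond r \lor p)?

Let φ = r \land \neg (\Diamond r \lor p). Evaluate φ at each world:
  0 (successors {3, 4, 6}): φ is false.
  1 (successors {1}): φ is false.
  2 (successors {1, 2, 3, 6}): φ is false.
  3 (successors {0}): φ is false.
  4 (successors ∅): φ is false.
  5 (successors {3}): φ is false.
  6 (successors {0}): φ is false.
For instance, at 2:
  At 2: r is true, \neg (\Diamond r \lor p) is false, so r \land \neg (\Diamond r \lor p) is false.
    At 2: \Diamond r \lor p is true, so \neg (\Diamond r \lor p) is false.
      At 2: \Diamond r is true, p is false, so \Diamond r \lor p is true.

No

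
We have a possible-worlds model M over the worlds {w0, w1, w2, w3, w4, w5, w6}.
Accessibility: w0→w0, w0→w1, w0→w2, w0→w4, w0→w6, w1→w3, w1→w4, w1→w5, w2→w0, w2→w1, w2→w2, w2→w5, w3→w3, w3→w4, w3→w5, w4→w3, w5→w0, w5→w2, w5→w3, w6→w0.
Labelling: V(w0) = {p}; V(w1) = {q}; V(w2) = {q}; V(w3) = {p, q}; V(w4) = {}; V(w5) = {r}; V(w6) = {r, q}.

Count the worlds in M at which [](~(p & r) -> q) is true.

1

Recall that []ψ holds at a world iff ψ holds at every accessible world, and <>ψ holds iff ψ holds at some accessible world.
Let φ = [](~(p & r) -> q). Evaluate φ at each world:
  w0 (successors {w0, w1, w2, w4, w6}): φ is false.
  w1 (successors {w3, w4, w5}): φ is false.
  w2 (successors {w0, w1, w2, w5}): φ is false.
  w3 (successors {w3, w4, w5}): φ is false.
  w4 (successors {w3}): φ is true.
  w5 (successors {w0, w2, w3}): φ is false.
  w6 (successors {w0}): φ is false.
For instance, at w0:
  At w0: [](~(p & r) -> q) requires ~(p & r) -> q at every successor {w0, w1, w2, w4, w6}.
    ~(p & r) -> q fails at w0, so [](~(p & r) -> q) is false at w0.
Satisfying worlds: {w4}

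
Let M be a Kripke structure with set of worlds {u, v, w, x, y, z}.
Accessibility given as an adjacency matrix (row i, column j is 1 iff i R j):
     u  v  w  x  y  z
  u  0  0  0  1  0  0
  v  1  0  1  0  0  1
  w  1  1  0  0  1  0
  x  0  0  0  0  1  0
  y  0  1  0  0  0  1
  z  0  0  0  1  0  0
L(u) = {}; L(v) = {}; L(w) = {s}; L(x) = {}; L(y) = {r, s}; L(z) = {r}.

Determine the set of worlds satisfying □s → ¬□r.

Let φ = □s → ¬□r. Evaluate φ at each world:
  u (successors {x}): φ is true.
  v (successors {u, w, z}): φ is true.
  w (successors {u, v, y}): φ is true.
  x (successors {y}): φ is false.
  y (successors {v, z}): φ is true.
  z (successors {x}): φ is true.
For instance, at z:
  At z: □s is false, ¬□r is true, so □s → ¬□r is true.
    At z: □s requires s at every successor {x}.
      s fails at x, so □s is false at z.
    At z: □r is false, so ¬□r is true.
      At z: □r requires r at every successor {x}.
        r fails at x, so □r is false at z.
Satisfying worlds: {u, v, w, y, z}

u, v, w, y, z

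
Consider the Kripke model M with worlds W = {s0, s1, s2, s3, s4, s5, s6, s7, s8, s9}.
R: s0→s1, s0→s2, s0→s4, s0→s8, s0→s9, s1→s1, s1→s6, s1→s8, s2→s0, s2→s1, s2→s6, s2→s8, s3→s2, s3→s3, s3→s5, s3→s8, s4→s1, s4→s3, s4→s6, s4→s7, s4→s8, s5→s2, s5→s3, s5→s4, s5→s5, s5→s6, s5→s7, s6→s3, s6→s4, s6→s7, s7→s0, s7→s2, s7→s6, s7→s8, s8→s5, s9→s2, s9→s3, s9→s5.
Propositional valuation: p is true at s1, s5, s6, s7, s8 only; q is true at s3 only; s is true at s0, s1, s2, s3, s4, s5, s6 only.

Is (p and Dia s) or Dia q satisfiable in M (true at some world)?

Let φ = (p and Dia s) or Dia q. Evaluate φ at each world:
  s0 (successors {s1, s2, s4, s8, s9}): φ is false.
  s1 (successors {s1, s6, s8}): φ is true.
  s2 (successors {s0, s1, s6, s8}): φ is false.
  s3 (successors {s2, s3, s5, s8}): φ is true.
  s4 (successors {s1, s3, s6, s7, s8}): φ is true.
  s5 (successors {s2, s3, s4, s5, s6, s7}): φ is true.
  s6 (successors {s3, s4, s7}): φ is true.
  s7 (successors {s0, s2, s6, s8}): φ is true.
  s8 (successors {s5}): φ is true.
  s9 (successors {s2, s3, s5}): φ is true.
Detail at s1 (witness):
  At s1: p and Dia s is true, Dia q is false, so (p and Dia s) or Dia q is true.
    At s1: p is true, Dia s is true, so p and Dia s is true.
      At s1: Dia s requires s at some successor in {s1, s6, s8}.
        s holds at s1, so Dia s is true at s1.
    At s1: Dia q requires q at some successor in {s1, s6, s8}.
      At s1: q is false.
      At s6: q is false.
      At s8: q is false.
    So Dia q is false at s1.

Yes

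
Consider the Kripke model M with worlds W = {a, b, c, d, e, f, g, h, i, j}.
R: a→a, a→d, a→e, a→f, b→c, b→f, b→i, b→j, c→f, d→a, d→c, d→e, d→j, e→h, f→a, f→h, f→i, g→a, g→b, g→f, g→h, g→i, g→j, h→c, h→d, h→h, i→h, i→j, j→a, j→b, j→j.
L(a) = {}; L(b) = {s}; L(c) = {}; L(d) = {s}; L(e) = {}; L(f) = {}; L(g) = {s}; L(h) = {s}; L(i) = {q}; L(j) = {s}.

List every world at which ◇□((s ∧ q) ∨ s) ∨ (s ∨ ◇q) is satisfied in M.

a, b, d, f, g, h, j

Let φ = ◇□((s ∧ q) ∨ s) ∨ (s ∨ ◇q). Evaluate φ at each world:
  a (successors {a, d, e, f}): φ is true.
  b (successors {c, f, i, j}): φ is true.
  c (successors {f}): φ is false.
  d (successors {a, c, e, j}): φ is true.
  e (successors {h}): φ is false.
  f (successors {a, h, i}): φ is true.
  g (successors {a, b, f, h, i, j}): φ is true.
  h (successors {c, d, h}): φ is true.
  i (successors {h, j}): φ is false.
  j (successors {a, b, j}): φ is true.
For instance, at d:
  At d: ◇□((s ∧ q) ∨ s) is true, s ∨ ◇q is true, so ◇□((s ∧ q) ∨ s) ∨ (s ∨ ◇q) is true.
    At d: ◇□((s ∧ q) ∨ s) requires □((s ∧ q) ∨ s) at some successor in {a, c, e, j}.
      □((s ∧ q) ∨ s) holds at e, so ◇□((s ∧ q) ∨ s) is true at d.
    At d: s is true, ◇q is false, so s ∨ ◇q is true.
      At d: ◇q requires q at some successor in {a, c, e, j}.
        At a: q is false.
        At c: q is false.
        At e: q is false.
        At j: q is false.
      So ◇q is false at d.
Satisfying worlds: {a, b, d, f, g, h, j}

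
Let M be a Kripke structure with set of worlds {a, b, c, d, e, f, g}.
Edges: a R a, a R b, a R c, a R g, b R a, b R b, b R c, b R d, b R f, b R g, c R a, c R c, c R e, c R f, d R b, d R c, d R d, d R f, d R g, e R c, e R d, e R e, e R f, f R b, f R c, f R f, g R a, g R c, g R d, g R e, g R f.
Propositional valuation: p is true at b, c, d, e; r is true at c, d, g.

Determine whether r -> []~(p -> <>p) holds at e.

Recall that []ψ holds at a world iff ψ holds at every accessible world, and <>ψ holds iff ψ holds at some accessible world.
At e: r is false, []~(p -> <>p) is false, so r -> []~(p -> <>p) is true.
  At e: []~(p -> <>p) requires ~(p -> <>p) at every successor {c, d, e, f}.
    ~(p -> <>p) fails at c, so []~(p -> <>p) is false at e.
      At c: p -> <>p is true, so ~(p -> <>p) is false.

Yes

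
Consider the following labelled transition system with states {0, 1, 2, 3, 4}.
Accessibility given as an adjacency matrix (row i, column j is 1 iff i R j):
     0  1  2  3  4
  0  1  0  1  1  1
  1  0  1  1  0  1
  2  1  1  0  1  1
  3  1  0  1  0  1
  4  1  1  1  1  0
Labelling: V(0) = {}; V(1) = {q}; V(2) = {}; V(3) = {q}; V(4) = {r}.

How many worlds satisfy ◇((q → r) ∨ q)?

5

Let φ = ◇((q → r) ∨ q). Evaluate φ at each world:
  0 (successors {0, 2, 3, 4}): φ is true.
  1 (successors {1, 2, 4}): φ is true.
  2 (successors {0, 1, 3, 4}): φ is true.
  3 (successors {0, 2, 4}): φ is true.
  4 (successors {0, 1, 2, 3}): φ is true.
For instance, at 0:
  At 0: ◇((q → r) ∨ q) requires (q → r) ∨ q at some successor in {0, 2, 3, 4}.
    (q → r) ∨ q holds at 0, so ◇((q → r) ∨ q) is true at 0.
Satisfying worlds: {0, 1, 2, 3, 4}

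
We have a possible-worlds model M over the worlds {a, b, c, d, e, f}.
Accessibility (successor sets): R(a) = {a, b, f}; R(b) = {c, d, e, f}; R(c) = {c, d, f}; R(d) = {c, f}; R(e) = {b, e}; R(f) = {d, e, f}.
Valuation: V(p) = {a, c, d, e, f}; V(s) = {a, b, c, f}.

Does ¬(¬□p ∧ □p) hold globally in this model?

Yes

Let φ = ¬(¬□p ∧ □p). Evaluate φ at each world:
  a (successors {a, b, f}): φ is true.
  b (successors {c, d, e, f}): φ is true.
  c (successors {c, d, f}): φ is true.
  d (successors {c, f}): φ is true.
  e (successors {b, e}): φ is true.
  f (successors {d, e, f}): φ is true.
For instance, at c:
  At c: ¬□p ∧ □p is false, so ¬(¬□p ∧ □p) is true.
    At c: ¬□p is false, □p is true, so ¬□p ∧ □p is false.
      At c: □p is true, so ¬□p is false.
      At c: □p requires p at every successor {c, d, f}.
        At c: p is true.
        At d: p is true.
        At f: p is true.
      So □p is true at c.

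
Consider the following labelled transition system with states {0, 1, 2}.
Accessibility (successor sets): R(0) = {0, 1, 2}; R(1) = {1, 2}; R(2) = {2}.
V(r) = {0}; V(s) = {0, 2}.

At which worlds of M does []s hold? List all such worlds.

2

Let φ = []s. Evaluate φ at each world:
  0 (successors {0, 1, 2}): φ is false.
  1 (successors {1, 2}): φ is false.
  2 (successors {2}): φ is true.
For instance, at 0:
  At 0: []s requires s at every successor {0, 1, 2}.
    s fails at 1, so []s is false at 0.
Satisfying worlds: {2}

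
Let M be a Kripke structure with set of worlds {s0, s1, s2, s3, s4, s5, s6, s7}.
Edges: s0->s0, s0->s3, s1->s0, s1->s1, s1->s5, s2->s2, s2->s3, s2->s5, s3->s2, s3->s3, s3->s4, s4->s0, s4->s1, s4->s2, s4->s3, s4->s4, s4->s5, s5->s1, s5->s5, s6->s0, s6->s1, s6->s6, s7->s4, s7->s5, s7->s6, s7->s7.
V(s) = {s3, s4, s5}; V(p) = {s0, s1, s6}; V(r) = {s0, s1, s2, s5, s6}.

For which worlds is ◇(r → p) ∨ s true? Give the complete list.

s0, s1, s2, s3, s4, s5, s6, s7

Recall that ◇ψ holds at a world iff ψ holds at some accessible world.
Let φ = ◇(r → p) ∨ s. Evaluate φ at each world:
  s0 (successors {s0, s3}): φ is true.
  s1 (successors {s0, s1, s5}): φ is true.
  s2 (successors {s2, s3, s5}): φ is true.
  s3 (successors {s2, s3, s4}): φ is true.
  s4 (successors {s0, s1, s2, s3, s4, s5}): φ is true.
  s5 (successors {s1, s5}): φ is true.
  s6 (successors {s0, s1, s6}): φ is true.
  s7 (successors {s4, s5, s6, s7}): φ is true.
For instance, at s3:
  At s3: ◇(r → p) is true, s is true, so ◇(r → p) ∨ s is true.
    At s3: ◇(r → p) requires r → p at some successor in {s2, s3, s4}.
      r → p holds at s3, so ◇(r → p) is true at s3.
Satisfying worlds: {s0, s1, s2, s3, s4, s5, s6, s7}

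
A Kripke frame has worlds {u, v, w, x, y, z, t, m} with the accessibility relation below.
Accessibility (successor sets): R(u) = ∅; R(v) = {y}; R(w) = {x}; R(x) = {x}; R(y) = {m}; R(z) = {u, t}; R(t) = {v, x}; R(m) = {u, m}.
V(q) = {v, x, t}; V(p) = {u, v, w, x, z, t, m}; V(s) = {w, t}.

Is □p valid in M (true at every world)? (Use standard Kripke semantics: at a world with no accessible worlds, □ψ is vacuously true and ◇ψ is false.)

No

Recall that □ψ holds at a world iff ψ holds at every accessible world, and ◇ψ holds iff ψ holds at some accessible world.
Let φ = □p. Evaluate φ at each world:
  u (successors ∅): φ is true.
  v (successors {y}): φ is false.
  w (successors {x}): φ is true.
  x (successors {x}): φ is true.
  y (successors {m}): φ is true.
  z (successors {u, t}): φ is true.
  t (successors {v, x}): φ is true.
  m (successors {u, m}): φ is true.
Detail at v (counterexample):
  At v: □p requires p at every successor {y}.
    p fails at y, so □p is false at v.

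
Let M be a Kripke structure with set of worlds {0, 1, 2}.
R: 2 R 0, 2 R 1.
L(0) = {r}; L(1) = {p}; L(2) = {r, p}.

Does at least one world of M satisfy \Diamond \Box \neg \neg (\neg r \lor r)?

Yes

Recall that \Box ψ holds at a world iff ψ holds at every accessible world, and \Diamond ψ holds iff ψ holds at some accessible world.
Let φ = \Diamond \Box \neg \neg (\neg r \lor r). Evaluate φ at each world:
  0 (successors ∅): φ is false.
  1 (successors ∅): φ is false.
  2 (successors {0, 1}): φ is true.
Detail at 2 (witness):
  At 2: \Diamond \Box \neg \neg (\neg r \lor r) requires \Box \neg \neg (\neg r \lor r) at some successor in {0, 1}.
    \Box \neg \neg (\neg r \lor r) holds at 0, so \Diamond \Box \neg \neg (\neg r \lor r) is true at 2.
      At 0: no accessible worlds, so \Box \neg \neg (\neg r \lor r) holds vacuously.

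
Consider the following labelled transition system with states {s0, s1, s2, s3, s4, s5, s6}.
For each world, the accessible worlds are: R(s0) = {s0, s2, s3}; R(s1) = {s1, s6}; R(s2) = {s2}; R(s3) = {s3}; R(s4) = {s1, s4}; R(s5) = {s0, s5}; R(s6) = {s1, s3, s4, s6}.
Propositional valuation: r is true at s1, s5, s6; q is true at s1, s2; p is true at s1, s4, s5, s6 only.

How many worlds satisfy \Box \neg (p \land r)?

Recall that \Box ψ holds at a world iff ψ holds at every accessible world, and \Diamond ψ holds iff ψ holds at some accessible world.
Let φ = \Box \neg (p \land r). Evaluate φ at each world:
  s0 (successors {s0, s2, s3}): φ is true.
  s1 (successors {s1, s6}): φ is false.
  s2 (successors {s2}): φ is true.
  s3 (successors {s3}): φ is true.
  s4 (successors {s1, s4}): φ is false.
  s5 (successors {s0, s5}): φ is false.
  s6 (successors {s1, s3, s4, s6}): φ is false.
For instance, at s1:
  At s1: \Box \neg (p \land r) requires \neg (p \land r) at every successor {s1, s6}.
    \neg (p \land r) fails at s1, so \Box \neg (p \land r) is false at s1.
Satisfying worlds: {s0, s2, s3}

3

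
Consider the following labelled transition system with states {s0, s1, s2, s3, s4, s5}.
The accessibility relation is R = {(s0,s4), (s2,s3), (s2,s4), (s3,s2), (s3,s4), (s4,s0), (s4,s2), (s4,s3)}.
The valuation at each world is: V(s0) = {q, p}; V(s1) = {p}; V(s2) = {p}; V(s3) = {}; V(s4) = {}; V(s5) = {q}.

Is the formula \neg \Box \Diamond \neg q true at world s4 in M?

At s4: \Box \Diamond \neg q is true, so \neg \Box \Diamond \neg q is false.
  At s4: \Box \Diamond \neg q requires \Diamond \neg q at every successor {s0, s2, s3}.
      At s0: \Diamond \neg q requires \neg q at some successor in {s4}.
        \neg q holds at s4, so \Diamond \neg q is true at s0.
      At s2: \Diamond \neg q requires \neg q at some successor in {s3, s4}.
        \neg q holds at s3, so \Diamond \neg q is true at s2.
      At s3: \Diamond \neg q requires \neg q at some successor in {s2, s4}.
        \neg q holds at s2, so \Diamond \neg q is true at s3.
  So \Box \Diamond \neg q is true at s4.

No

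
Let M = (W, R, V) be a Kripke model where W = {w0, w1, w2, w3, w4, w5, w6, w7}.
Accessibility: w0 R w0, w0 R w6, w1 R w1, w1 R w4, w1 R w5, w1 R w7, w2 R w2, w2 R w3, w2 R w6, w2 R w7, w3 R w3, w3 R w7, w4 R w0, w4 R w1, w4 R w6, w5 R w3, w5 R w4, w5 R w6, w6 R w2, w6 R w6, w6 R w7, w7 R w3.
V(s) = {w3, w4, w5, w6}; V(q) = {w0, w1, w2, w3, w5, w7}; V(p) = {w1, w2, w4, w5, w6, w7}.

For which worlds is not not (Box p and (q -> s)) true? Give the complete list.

w6

Let φ = not not (Box p and (q -> s)). Evaluate φ at each world:
  w0 (successors {w0, w6}): φ is false.
  w1 (successors {w1, w4, w5, w7}): φ is false.
  w2 (successors {w2, w3, w6, w7}): φ is false.
  w3 (successors {w3, w7}): φ is false.
  w4 (successors {w0, w1, w6}): φ is false.
  w5 (successors {w3, w4, w6}): φ is false.
  w6 (successors {w2, w6, w7}): φ is true.
  w7 (successors {w3}): φ is false.
For instance, at w5:
  At w5: not (Box p and (q -> s)) is true, so not not (Box p and (q -> s)) is false.
    At w5: Box p and (q -> s) is false, so not (Box p and (q -> s)) is true.
      At w5: Box p is false, q -> s is true, so Box p and (q -> s) is false.
Satisfying worlds: {w6}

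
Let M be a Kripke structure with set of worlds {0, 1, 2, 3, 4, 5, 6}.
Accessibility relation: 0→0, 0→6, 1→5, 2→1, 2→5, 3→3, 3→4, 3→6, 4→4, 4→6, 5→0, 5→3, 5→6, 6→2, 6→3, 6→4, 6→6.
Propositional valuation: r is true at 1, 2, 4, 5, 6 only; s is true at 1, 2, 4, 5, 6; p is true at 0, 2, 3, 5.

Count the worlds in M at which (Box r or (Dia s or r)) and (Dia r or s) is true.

Let φ = (Box r or (Dia s or r)) and (Dia r or s). Evaluate φ at each world:
  0 (successors {0, 6}): φ is true.
  1 (successors {5}): φ is true.
  2 (successors {1, 5}): φ is true.
  3 (successors {3, 4, 6}): φ is true.
  4 (successors {4, 6}): φ is true.
  5 (successors {0, 3, 6}): φ is true.
  6 (successors {2, 3, 4, 6}): φ is true.
For instance, at 0:
  At 0: Box r or (Dia s or r) is true, Dia r or s is true, so (Box r or (Dia s or r)) and (Dia r or s) is true.
    At 0: Box r is false, Dia s or r is true, so Box r or (Dia s or r) is true.
      At 0: Box r requires r at every successor {0, 6}.
        r fails at 0, so Box r is false at 0.
      At 0: Dia s is true, r is false, so Dia s or r is true.
    At 0: Dia r is true, s is false, so Dia r or s is true.
      At 0: Dia r requires r at some successor in {0, 6}.
        r holds at 6, so Dia r is true at 0.
Satisfying worlds: {0, 1, 2, 3, 4, 5, 6}

7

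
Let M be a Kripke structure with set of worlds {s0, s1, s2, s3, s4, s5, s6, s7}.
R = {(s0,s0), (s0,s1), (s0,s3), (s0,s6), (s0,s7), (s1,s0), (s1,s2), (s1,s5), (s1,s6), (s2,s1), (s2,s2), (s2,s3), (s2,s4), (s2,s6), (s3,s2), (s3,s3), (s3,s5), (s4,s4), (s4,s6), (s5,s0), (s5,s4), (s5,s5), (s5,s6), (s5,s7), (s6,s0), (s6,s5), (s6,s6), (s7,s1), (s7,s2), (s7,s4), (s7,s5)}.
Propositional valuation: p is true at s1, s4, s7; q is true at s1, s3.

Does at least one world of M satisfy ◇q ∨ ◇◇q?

Yes

Let φ = ◇q ∨ ◇◇q. Evaluate φ at each world:
  s0 (successors {s0, s1, s3, s6, s7}): φ is true.
  s1 (successors {s0, s2, s5, s6}): φ is true.
  s2 (successors {s1, s2, s3, s4, s6}): φ is true.
  s3 (successors {s2, s3, s5}): φ is true.
  s4 (successors {s4, s6}): φ is false.
  s5 (successors {s0, s4, s5, s6, s7}): φ is true.
  s6 (successors {s0, s5, s6}): φ is true.
  s7 (successors {s1, s2, s4, s5}): φ is true.
Detail at s0 (witness):
  At s0: ◇q is true, ◇◇q is true, so ◇q ∨ ◇◇q is true.
    At s0: ◇q requires q at some successor in {s0, s1, s3, s6, s7}.
      q holds at s1, so ◇q is true at s0.
    At s0: ◇◇q requires ◇q at some successor in {s0, s1, s3, s6, s7}.
      ◇q holds at s0, so ◇◇q is true at s0.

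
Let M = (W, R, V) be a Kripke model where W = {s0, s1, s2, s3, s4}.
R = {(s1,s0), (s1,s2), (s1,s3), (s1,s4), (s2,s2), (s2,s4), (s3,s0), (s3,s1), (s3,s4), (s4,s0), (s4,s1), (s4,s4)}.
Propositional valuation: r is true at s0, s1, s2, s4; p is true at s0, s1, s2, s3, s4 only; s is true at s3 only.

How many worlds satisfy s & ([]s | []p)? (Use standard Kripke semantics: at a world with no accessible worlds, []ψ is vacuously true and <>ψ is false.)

Let φ = s & ([]s | []p). Evaluate φ at each world:
  s0 (successors ∅): φ is false.
  s1 (successors {s0, s2, s3, s4}): φ is false.
  s2 (successors {s2, s4}): φ is false.
  s3 (successors {s0, s1, s4}): φ is true.
  s4 (successors {s0, s1, s4}): φ is false.
For instance, at s4:
  At s4: s is false, []s | []p is true, so s & ([]s | []p) is false.
    At s4: []s is false, []p is true, so []s | []p is true.
      At s4: []s requires s at every successor {s0, s1, s4}.
        s fails at s0, so []s is false at s4.
      At s4: []p requires p at every successor {s0, s1, s4}.
        At s0: p is true.
        At s1: p is true.
        At s4: p is true.
      So []p is true at s4.
Satisfying worlds: {s3}

1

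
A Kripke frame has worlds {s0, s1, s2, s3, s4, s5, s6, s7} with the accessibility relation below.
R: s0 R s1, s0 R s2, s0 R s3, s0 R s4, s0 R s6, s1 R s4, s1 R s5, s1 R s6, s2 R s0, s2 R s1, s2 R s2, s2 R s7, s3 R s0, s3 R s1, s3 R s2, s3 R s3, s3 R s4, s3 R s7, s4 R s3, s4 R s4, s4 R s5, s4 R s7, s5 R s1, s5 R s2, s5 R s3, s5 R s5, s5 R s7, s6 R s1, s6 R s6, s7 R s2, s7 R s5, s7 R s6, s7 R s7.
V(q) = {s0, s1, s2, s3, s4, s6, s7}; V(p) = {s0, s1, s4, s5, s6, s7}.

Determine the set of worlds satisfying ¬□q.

s1, s4, s5, s7

Let φ = ¬□q. Evaluate φ at each world:
  s0 (successors {s1, s2, s3, s4, s6}): φ is false.
  s1 (successors {s4, s5, s6}): φ is true.
  s2 (successors {s0, s1, s2, s7}): φ is false.
  s3 (successors {s0, s1, s2, s3, s4, s7}): φ is false.
  s4 (successors {s3, s4, s5, s7}): φ is true.
  s5 (successors {s1, s2, s3, s5, s7}): φ is true.
  s6 (successors {s1, s6}): φ is false.
  s7 (successors {s2, s5, s6, s7}): φ is true.
For instance, at s5:
  At s5: □q is false, so ¬□q is true.
    At s5: □q requires q at every successor {s1, s2, s3, s5, s7}.
      q fails at s5, so □q is false at s5.
Satisfying worlds: {s1, s4, s5, s7}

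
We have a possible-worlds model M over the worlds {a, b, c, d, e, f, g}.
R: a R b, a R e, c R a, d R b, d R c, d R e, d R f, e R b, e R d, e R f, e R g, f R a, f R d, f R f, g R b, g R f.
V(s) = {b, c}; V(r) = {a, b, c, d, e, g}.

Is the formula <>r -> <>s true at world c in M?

At c: <>r is true, <>s is false, so <>r -> <>s is false.
  At c: <>r requires r at some successor in {a}.
    r holds at a, so <>r is true at c.
  At c: <>s requires s at some successor in {a}.
    At a: s is false.
  So <>s is false at c.

No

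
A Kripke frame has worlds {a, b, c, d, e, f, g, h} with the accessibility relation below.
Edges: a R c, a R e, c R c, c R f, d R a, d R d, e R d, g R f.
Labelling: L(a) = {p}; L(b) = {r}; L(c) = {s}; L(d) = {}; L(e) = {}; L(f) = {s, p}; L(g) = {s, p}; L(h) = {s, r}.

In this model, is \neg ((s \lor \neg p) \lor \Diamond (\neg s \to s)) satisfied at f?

No

Recall that \Diamond ψ holds at a world iff ψ holds at some accessible world.
At f: (s \lor \neg p) \lor \Diamond (\neg s \to s) is true, so \neg ((s \lor \neg p) \lor \Diamond (\neg s \to s)) is false.
  At f: s \lor \neg p is true, \Diamond (\neg s \to s) is false, so (s \lor \neg p) \lor \Diamond (\neg s \to s) is true.
    At f: no accessible worlds, so \Diamond (\neg s \to s) is false.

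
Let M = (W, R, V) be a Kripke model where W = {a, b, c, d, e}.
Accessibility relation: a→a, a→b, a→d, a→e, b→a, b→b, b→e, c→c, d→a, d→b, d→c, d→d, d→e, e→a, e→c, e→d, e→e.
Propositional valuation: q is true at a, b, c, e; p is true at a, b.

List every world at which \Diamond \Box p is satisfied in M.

none

Recall that \Box ψ holds at a world iff ψ holds at every accessible world, and \Diamond ψ holds iff ψ holds at some accessible world.
Let φ = \Diamond \Box p. Evaluate φ at each world:
  a (successors {a, b, d, e}): φ is false.
  b (successors {a, b, e}): φ is false.
  c (successors {c}): φ is false.
  d (successors {a, b, c, d, e}): φ is false.
  e (successors {a, c, d, e}): φ is false.
For instance, at e:
  At e: \Diamond \Box p requires \Box p at some successor in {a, c, d, e}.
    At a: \Box p is false.
    At c: \Box p is false.
    At d: \Box p is false.
    At e: \Box p is false.
  So \Diamond \Box p is false at e.
Satisfying worlds: none.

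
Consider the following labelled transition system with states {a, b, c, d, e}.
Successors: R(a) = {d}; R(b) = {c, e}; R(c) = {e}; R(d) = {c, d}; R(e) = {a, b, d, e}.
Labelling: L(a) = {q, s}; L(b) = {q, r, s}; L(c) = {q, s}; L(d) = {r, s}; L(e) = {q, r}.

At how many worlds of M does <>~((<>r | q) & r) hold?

Let φ = <>~((<>r | q) & r). Evaluate φ at each world:
  a (successors {d}): φ is false.
  b (successors {c, e}): φ is true.
  c (successors {e}): φ is false.
  d (successors {c, d}): φ is true.
  e (successors {a, b, d, e}): φ is true.
For instance, at b:
  At b: <>~((<>r | q) & r) requires ~((<>r | q) & r) at some successor in {c, e}.
    ~((<>r | q) & r) holds at c, so <>~((<>r | q) & r) is true at b.
      At c: (<>r | q) & r is false, so ~((<>r | q) & r) is true.
Satisfying worlds: {b, d, e}

3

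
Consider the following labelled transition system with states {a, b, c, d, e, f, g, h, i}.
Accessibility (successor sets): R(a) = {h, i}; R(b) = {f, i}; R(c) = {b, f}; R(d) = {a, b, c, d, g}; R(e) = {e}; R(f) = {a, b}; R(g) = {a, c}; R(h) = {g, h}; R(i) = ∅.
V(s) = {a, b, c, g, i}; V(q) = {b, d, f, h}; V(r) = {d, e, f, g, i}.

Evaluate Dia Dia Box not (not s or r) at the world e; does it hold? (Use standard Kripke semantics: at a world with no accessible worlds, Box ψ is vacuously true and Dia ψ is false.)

Recall that Box ψ holds at a world iff ψ holds at every accessible world, and Dia ψ holds iff ψ holds at some accessible world.
At e: Dia Dia Box not (not s or r) requires Dia Box not (not s or r) at some successor in {e}.
  At e: Dia Box not (not s or r) is false.
So Dia Dia Box not (not s or r) is false at e.

No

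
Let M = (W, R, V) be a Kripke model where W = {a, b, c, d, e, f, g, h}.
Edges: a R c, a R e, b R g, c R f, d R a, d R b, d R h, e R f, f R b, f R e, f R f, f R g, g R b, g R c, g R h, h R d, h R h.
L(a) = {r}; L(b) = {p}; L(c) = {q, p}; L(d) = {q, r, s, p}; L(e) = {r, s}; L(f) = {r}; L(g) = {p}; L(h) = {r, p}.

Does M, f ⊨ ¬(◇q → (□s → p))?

No

At f: ◇q → (□s → p) is true, so ¬(◇q → (□s → p)) is false.
  At f: ◇q is false, □s → p is true, so ◇q → (□s → p) is true.
    At f: ◇q requires q at some successor in {b, e, f, g}.
      At b: q is false.
      At e: q is false.
      At f: q is false.
      At g: q is false.
    So ◇q is false at f.
    At f: □s is false, p is false, so □s → p is true.
      At f: □s requires s at every successor {b, e, f, g}.
        s fails at b, so □s is false at f.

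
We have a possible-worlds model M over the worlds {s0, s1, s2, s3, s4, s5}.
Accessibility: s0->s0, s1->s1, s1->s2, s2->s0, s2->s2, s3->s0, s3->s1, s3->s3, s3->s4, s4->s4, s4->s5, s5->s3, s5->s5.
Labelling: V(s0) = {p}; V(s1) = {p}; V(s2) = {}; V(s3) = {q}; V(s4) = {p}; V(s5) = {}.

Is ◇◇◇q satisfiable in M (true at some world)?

Recall that ◇ψ holds at a world iff ψ holds at some accessible world.
Let φ = ◇◇◇q. Evaluate φ at each world:
  s0 (successors {s0}): φ is false.
  s1 (successors {s1, s2}): φ is false.
  s2 (successors {s0, s2}): φ is false.
  s3 (successors {s0, s1, s3, s4}): φ is true.
  s4 (successors {s4, s5}): φ is true.
  s5 (successors {s3, s5}): φ is true.
Detail at s3 (witness):
  At s3: ◇◇◇q requires ◇◇q at some successor in {s0, s1, s3, s4}.
    ◇◇q holds at s3, so ◇◇◇q is true at s3.
      At s3: ◇◇q requires ◇q at some successor in {s0, s1, s3, s4}.
        ◇q holds at s3, so ◇◇q is true at s3.

Yes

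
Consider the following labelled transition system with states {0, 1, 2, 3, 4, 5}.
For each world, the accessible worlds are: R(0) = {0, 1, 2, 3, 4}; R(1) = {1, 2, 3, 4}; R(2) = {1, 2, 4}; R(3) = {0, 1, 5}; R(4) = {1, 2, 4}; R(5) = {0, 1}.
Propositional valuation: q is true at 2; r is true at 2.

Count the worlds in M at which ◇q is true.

Recall that ◇ψ holds at a world iff ψ holds at some accessible world.
Let φ = ◇q. Evaluate φ at each world:
  0 (successors {0, 1, 2, 3, 4}): φ is true.
  1 (successors {1, 2, 3, 4}): φ is true.
  2 (successors {1, 2, 4}): φ is true.
  3 (successors {0, 1, 5}): φ is false.
  4 (successors {1, 2, 4}): φ is true.
  5 (successors {0, 1}): φ is false.
For instance, at 5:
  At 5: ◇q requires q at some successor in {0, 1}.
    At 0: q is false.
    At 1: q is false.
  So ◇q is false at 5.
Satisfying worlds: {0, 1, 2, 4}

4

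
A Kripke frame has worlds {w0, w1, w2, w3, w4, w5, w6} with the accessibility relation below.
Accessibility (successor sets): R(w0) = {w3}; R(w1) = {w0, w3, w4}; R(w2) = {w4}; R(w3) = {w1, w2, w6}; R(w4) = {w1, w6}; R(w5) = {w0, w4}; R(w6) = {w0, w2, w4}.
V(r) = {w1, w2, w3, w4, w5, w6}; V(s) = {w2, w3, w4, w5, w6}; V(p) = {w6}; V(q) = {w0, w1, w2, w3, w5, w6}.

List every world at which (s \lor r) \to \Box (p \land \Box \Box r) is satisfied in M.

w0

Let φ = (s \lor r) \to \Box (p \land \Box \Box r). Evaluate φ at each world:
  w0 (successors {w3}): φ is true.
  w1 (successors {w0, w3, w4}): φ is false.
  w2 (successors {w4}): φ is false.
  w3 (successors {w1, w2, w6}): φ is false.
  w4 (successors {w1, w6}): φ is false.
  w5 (successors {w0, w4}): φ is false.
  w6 (successors {w0, w2, w4}): φ is false.
For instance, at w1:
  At w1: s \lor r is true, \Box (p \land \Box \Box r) is false, so (s \lor r) \to \Box (p \land \Box \Box r) is false.
    At w1: \Box (p \land \Box \Box r) requires p \land \Box \Box r at every successor {w0, w3, w4}.
      p \land \Box \Box r fails at w0, so \Box (p \land \Box \Box r) is false at w1.
Satisfying worlds: {w0}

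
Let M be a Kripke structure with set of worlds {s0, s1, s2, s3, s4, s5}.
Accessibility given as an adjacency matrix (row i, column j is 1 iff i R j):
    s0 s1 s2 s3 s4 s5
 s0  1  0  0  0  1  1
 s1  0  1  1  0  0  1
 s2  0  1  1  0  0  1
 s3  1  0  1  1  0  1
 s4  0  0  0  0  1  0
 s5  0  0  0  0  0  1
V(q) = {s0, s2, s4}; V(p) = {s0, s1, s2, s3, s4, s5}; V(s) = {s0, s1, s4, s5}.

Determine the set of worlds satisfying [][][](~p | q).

Let φ = [][][](~p | q). Evaluate φ at each world:
  s0 (successors {s0, s4, s5}): φ is false.
  s1 (successors {s1, s2, s5}): φ is false.
  s2 (successors {s1, s2, s5}): φ is false.
  s3 (successors {s0, s2, s3, s5}): φ is false.
  s4 (successors {s4}): φ is true.
  s5 (successors {s5}): φ is false.
For instance, at s2:
  At s2: [][][](~p | q) requires [][](~p | q) at every successor {s1, s2, s5}.
    [][](~p | q) fails at s1, so [][][](~p | q) is false at s2.
      At s1: [][](~p | q) requires [](~p | q) at every successor {s1, s2, s5}.
        [](~p | q) fails at s1, so [][](~p | q) is false at s1.
Satisfying worlds: {s4}

s4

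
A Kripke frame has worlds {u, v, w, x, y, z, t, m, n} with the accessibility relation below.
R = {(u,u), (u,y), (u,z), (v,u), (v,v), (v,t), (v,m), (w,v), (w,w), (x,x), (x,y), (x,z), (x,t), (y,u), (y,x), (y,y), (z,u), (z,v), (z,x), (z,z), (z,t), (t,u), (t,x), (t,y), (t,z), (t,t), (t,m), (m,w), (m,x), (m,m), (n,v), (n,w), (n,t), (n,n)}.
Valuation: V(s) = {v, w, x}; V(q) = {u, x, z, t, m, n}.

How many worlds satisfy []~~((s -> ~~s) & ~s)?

1

Let φ = []~~((s -> ~~s) & ~s). Evaluate φ at each world:
  u (successors {u, y, z}): φ is true.
  v (successors {u, v, t, m}): φ is false.
  w (successors {v, w}): φ is false.
  x (successors {x, y, z, t}): φ is false.
  y (successors {u, x, y}): φ is false.
  z (successors {u, v, x, z, t}): φ is false.
  t (successors {u, x, y, z, t, m}): φ is false.
  m (successors {w, x, m}): φ is false.
  n (successors {v, w, t, n}): φ is false.
For instance, at x:
  At x: []~~((s -> ~~s) & ~s) requires ~~((s -> ~~s) & ~s) at every successor {x, y, z, t}.
    ~~((s -> ~~s) & ~s) fails at x, so []~~((s -> ~~s) & ~s) is false at x.
Satisfying worlds: {u}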